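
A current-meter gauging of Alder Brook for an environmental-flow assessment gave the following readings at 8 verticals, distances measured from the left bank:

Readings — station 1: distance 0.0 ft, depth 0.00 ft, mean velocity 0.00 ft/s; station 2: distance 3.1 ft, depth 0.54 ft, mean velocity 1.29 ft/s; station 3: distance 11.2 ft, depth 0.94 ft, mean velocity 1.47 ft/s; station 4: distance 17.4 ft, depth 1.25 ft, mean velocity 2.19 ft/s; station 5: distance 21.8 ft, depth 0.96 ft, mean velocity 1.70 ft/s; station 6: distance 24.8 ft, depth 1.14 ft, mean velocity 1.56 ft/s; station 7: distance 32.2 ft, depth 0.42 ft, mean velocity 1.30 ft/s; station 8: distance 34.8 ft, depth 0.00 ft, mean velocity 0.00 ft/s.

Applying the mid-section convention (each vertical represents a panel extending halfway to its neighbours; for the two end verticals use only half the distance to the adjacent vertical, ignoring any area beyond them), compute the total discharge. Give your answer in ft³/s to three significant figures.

w_2 = (11.2 − 0.0)/2 = 5.6 ft; q_2 = 1.29 × 0.54 × 5.6 = 3.901 ft³/s
w_3 = (17.4 − 3.1)/2 = 7.15 ft; q_3 = 1.47 × 0.94 × 7.15 = 9.880 ft³/s
w_4 = (21.8 − 11.2)/2 = 5.3 ft; q_4 = 2.19 × 1.25 × 5.3 = 14.51 ft³/s
w_5 = (24.8 − 17.4)/2 = 3.7 ft; q_5 = 1.70 × 0.96 × 3.7 = 6.038 ft³/s
w_6 = (32.2 − 21.8)/2 = 5.2 ft; q_6 = 1.56 × 1.14 × 5.2 = 9.248 ft³/s
w_7 = (34.8 − 24.8)/2 = 5 ft; q_7 = 1.30 × 0.42 × 5 = 2.730 ft³/s
Stations 1, 8 contribute zero (depth or velocity is 0).
Q = Σ qᵢ = 46.31 ft³/s

46.3 ft³/s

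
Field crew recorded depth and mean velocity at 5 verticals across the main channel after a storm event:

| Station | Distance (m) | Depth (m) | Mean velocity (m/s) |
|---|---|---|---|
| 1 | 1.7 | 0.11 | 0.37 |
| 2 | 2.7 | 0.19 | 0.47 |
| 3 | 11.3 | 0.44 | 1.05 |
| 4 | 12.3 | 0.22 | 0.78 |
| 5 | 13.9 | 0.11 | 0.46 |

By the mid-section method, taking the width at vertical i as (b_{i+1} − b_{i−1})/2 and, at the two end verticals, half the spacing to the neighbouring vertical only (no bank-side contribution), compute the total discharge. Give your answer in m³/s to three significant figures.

2.93 m³/s

w_1 = (2.7 − 1.7)/2 = 0.5 m; q_1 = 0.37 × 0.11 × 0.5 = 0.02035 m³/s
w_2 = (11.3 − 1.7)/2 = 4.8 m; q_2 = 0.47 × 0.19 × 4.8 = 0.4286 m³/s
w_3 = (12.3 − 2.7)/2 = 4.8 m; q_3 = 1.05 × 0.44 × 4.8 = 2.218 m³/s
w_4 = (13.9 − 11.3)/2 = 1.3 m; q_4 = 0.78 × 0.22 × 1.3 = 0.2231 m³/s
w_5 = (13.9 − 12.3)/2 = 0.8 m; q_5 = 0.46 × 0.11 × 0.8 = 0.04048 m³/s
Q = Σ qᵢ = 2.930 m³/s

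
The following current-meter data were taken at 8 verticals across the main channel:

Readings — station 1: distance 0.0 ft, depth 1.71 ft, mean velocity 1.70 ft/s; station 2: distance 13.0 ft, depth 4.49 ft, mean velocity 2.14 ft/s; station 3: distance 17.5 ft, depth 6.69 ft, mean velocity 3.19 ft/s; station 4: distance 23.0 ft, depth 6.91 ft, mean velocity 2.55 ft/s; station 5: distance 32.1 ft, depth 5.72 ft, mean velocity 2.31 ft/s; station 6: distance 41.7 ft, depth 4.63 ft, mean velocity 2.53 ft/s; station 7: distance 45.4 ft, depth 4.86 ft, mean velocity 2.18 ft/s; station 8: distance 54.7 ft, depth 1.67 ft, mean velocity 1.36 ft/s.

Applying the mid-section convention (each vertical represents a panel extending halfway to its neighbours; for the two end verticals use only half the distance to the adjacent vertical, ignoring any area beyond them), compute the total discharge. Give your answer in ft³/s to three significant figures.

w_1 = (13.0 − 0.0)/2 = 6.5 ft; q_1 = 1.70 × 1.71 × 6.5 = 18.90 ft³/s
w_2 = (17.5 − 0.0)/2 = 8.75 ft; q_2 = 2.14 × 4.49 × 8.75 = 84.08 ft³/s
w_3 = (23.0 − 13.0)/2 = 5 ft; q_3 = 3.19 × 6.69 × 5 = 106.7 ft³/s
w_4 = (32.1 − 17.5)/2 = 7.3 ft; q_4 = 2.55 × 6.91 × 7.3 = 128.6 ft³/s
w_5 = (41.7 − 23.0)/2 = 9.35 ft; q_5 = 2.31 × 5.72 × 9.35 = 123.5 ft³/s
w_6 = (45.4 − 32.1)/2 = 6.65 ft; q_6 = 2.53 × 4.63 × 6.65 = 77.90 ft³/s
w_7 = (54.7 − 41.7)/2 = 6.5 ft; q_7 = 2.18 × 4.86 × 6.5 = 68.87 ft³/s
w_8 = (54.7 − 45.4)/2 = 4.65 ft; q_8 = 1.36 × 1.67 × 4.65 = 10.56 ft³/s
Q = Σ qᵢ = 619.2 ft³/s

619 ft³/s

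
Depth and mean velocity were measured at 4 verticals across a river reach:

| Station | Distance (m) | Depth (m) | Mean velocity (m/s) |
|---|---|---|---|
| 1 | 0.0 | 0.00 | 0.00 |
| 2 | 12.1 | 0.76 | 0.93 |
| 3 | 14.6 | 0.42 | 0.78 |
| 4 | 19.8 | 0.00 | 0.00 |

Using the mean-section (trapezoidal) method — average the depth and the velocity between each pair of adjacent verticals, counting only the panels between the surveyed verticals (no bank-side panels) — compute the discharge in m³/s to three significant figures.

Panel 1-2: Δb = 12.1 m, d̄ = (0.00+0.76)/2 = 0.38, v̄ = (0.00+0.93)/2 = 0.465 → q = 12.1×0.38×0.465 = 2.138 m³/s
Panel 2-3: Δb = 2.5 m, d̄ = (0.76+0.42)/2 = 0.59, v̄ = (0.93+0.78)/2 = 0.855 → q = 2.5×0.59×0.855 = 1.261 m³/s
Panel 3-4: Δb = 5.2 m, d̄ = (0.42+0.00)/2 = 0.21, v̄ = (0.78+0.00)/2 = 0.39 → q = 5.2×0.21×0.39 = 0.4259 m³/s
Q = Σ q = 3.825 m³/s

3.83 m³/s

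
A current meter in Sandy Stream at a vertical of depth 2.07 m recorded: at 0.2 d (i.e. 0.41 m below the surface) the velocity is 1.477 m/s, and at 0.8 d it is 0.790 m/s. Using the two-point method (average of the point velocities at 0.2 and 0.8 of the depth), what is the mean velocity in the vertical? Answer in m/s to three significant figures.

1.13 m/s

v̄ = (1.477 + 0.790) / 2 = 1.134 m/s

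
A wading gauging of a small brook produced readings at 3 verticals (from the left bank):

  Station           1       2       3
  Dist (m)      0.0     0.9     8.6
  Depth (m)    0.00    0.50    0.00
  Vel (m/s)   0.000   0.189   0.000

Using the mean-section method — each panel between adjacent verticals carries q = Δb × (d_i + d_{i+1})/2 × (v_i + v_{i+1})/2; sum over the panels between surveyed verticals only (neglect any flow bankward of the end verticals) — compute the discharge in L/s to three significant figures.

Panel 1-2: Δb = 0.9 m, d̄ = (0.00+0.50)/2 = 0.25, v̄ = (0.000+0.189)/2 = 0.0945 → q = 0.9×0.25×0.0945 = 0.02126 m³/s
Panel 2-3: Δb = 7.7 m, d̄ = (0.50+0.00)/2 = 0.25, v̄ = (0.189+0.000)/2 = 0.0945 → q = 7.7×0.25×0.0945 = 0.1819 m³/s
Q = Σ q = 0.2032 m³/s
= 0.2032 × 1000 = 203.2 L/s

203 L/s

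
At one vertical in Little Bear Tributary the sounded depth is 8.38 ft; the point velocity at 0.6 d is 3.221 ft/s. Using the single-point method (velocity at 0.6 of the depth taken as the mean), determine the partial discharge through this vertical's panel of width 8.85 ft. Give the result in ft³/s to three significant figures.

v̄ = v₀.₆ = 3.221 ft/s
q = v̄ × d × w = 3.221 × 8.38 × 8.85 = 238.9 ft³/s

239 ft³/s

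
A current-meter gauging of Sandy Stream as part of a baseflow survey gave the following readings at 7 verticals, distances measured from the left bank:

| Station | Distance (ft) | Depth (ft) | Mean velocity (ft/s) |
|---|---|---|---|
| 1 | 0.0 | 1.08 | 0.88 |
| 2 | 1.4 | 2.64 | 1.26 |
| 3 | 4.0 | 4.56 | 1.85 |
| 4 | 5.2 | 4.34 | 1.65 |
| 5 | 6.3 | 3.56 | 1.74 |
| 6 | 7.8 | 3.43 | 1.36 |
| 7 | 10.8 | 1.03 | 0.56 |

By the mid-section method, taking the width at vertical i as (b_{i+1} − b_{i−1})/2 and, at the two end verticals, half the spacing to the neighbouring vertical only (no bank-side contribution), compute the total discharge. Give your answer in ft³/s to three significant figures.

51.0 ft³/s

w_1 = (1.4 − 0.0)/2 = 0.7 ft; q_1 = 0.88 × 1.08 × 0.7 = 0.6653 ft³/s
w_2 = (4.0 − 0.0)/2 = 2 ft; q_2 = 1.26 × 2.64 × 2 = 6.653 ft³/s
w_3 = (5.2 − 1.4)/2 = 1.9 ft; q_3 = 1.85 × 4.56 × 1.9 = 16.03 ft³/s
w_4 = (6.3 − 4.0)/2 = 1.15 ft; q_4 = 1.65 × 4.34 × 1.15 = 8.235 ft³/s
w_5 = (7.8 − 5.2)/2 = 1.3 ft; q_5 = 1.74 × 3.56 × 1.3 = 8.053 ft³/s
w_6 = (10.8 − 6.3)/2 = 2.25 ft; q_6 = 1.36 × 3.43 × 2.25 = 10.50 ft³/s
w_7 = (10.8 − 7.8)/2 = 1.5 ft; q_7 = 0.56 × 1.03 × 1.5 = 0.8652 ft³/s
Q = Σ qᵢ = 51.00 ft³/s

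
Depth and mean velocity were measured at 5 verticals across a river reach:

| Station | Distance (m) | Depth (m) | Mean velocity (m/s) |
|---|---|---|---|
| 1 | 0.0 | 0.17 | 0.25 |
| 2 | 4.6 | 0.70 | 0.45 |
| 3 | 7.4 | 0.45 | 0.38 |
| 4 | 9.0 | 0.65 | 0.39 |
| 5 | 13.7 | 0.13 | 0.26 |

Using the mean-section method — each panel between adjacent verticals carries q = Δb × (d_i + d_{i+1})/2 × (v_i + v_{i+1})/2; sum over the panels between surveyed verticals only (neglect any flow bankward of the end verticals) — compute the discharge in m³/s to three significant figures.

Panel 1-2: Δb = 4.6 m, d̄ = (0.17+0.70)/2 = 0.435, v̄ = (0.25+0.45)/2 = 0.35 → q = 4.6×0.435×0.35 = 0.7004 m³/s
Panel 2-3: Δb = 2.8 m, d̄ = (0.70+0.45)/2 = 0.575, v̄ = (0.45+0.38)/2 = 0.415 → q = 2.8×0.575×0.415 = 0.6682 m³/s
Panel 3-4: Δb = 1.6 m, d̄ = (0.45+0.65)/2 = 0.55, v̄ = (0.38+0.39)/2 = 0.385 → q = 1.6×0.55×0.385 = 0.3388 m³/s
Panel 4-5: Δb = 4.7 m, d̄ = (0.65+0.13)/2 = 0.39, v̄ = (0.39+0.26)/2 = 0.325 → q = 4.7×0.39×0.325 = 0.5957 m³/s
Q = Σ q = 2.303 m³/s

2.30 m³/s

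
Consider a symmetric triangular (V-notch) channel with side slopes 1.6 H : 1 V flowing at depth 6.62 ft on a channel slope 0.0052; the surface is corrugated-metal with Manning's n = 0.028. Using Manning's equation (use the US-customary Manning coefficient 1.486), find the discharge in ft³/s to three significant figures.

A = z·y² = 1.6×6.62² = 70.12 ft²
P = 2y√(1+z²) = 2×6.62×√(1+1.6²) = 24.98 ft
R = A/P = 70.12/24.98 = 2.807 ft
Q = (1.486/n)·A·R^(2/3)·S^(1/2) = (1.486/0.028) × 70.12 × 2.807^(2/3) × 0.0052^(1/2) = 534.0 ft³/s

534 ft³/s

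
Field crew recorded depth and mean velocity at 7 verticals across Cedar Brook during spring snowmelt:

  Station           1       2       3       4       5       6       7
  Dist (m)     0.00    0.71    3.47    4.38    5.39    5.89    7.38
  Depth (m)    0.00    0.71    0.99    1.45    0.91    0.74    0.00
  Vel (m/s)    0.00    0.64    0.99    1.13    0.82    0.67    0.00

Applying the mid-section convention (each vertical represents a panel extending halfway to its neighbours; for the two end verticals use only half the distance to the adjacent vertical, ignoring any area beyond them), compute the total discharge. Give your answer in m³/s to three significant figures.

w_2 = (3.47 − 0.00)/2 = 1.735 m; q_2 = 0.64 × 0.71 × 1.735 = 0.7884 m³/s
w_3 = (4.38 − 0.71)/2 = 1.835 m; q_3 = 0.99 × 0.99 × 1.835 = 1.798 m³/s
w_4 = (5.39 − 3.47)/2 = 0.96 m; q_4 = 1.13 × 1.45 × 0.96 = 1.573 m³/s
w_5 = (5.89 − 4.38)/2 = 0.755 m; q_5 = 0.82 × 0.91 × 0.755 = 0.5634 m³/s
w_6 = (7.38 − 5.39)/2 = 0.995 m; q_6 = 0.67 × 0.74 × 0.995 = 0.4933 m³/s
Stations 1, 7 contribute zero (depth or velocity is 0).
Q = Σ qᵢ = 5.217 m³/s

5.22 m³/s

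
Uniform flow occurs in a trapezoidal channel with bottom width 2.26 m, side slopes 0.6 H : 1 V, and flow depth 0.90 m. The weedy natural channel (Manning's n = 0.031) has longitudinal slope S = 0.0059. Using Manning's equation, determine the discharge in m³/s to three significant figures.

4.33 m³/s

A = (b + z·y)·y = (2.26 + 0.6×0.90)×0.90 = 2.520 m²
P = b + 2y√(1+z²) = 2.26 + 2×0.90×√(1+0.6²) = 4.359 m
R = A/P = 2.520/4.359 = 0.5781 m
Q = (1/n)·A·R^(2/3)·S^(1/2) = (1/0.031) × 2.520 × 0.5781^(2/3) × 0.0059^(1/2) = 4.333 m³/s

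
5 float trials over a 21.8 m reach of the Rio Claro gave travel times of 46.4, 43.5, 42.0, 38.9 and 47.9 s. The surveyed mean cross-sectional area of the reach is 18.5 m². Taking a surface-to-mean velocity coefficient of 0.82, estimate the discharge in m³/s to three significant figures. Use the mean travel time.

7.56 m³/s

t̄ = (46.4 + 43.5 + 42.0 + 38.9 + 47.9) / 5 = 43.74 s
v_surface = L / t̄ = 21.8 / 43.74 = 0.4984 m/s
v_mean = 0.82 × 0.4984 = 0.4087 m/s
Q = A × v_mean = 18.5 × 0.4087 = 7.561 m³/s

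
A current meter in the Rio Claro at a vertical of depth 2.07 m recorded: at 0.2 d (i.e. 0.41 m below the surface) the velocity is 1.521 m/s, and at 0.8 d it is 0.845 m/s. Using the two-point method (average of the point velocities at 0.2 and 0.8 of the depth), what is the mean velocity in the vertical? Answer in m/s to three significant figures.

v̄ = (1.521 + 0.845) / 2 = 1.183 m/s

1.18 m/s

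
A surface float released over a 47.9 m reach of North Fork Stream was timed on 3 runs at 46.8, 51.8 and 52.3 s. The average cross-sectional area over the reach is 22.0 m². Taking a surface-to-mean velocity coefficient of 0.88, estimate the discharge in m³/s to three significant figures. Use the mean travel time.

18.4 m³/s

t̄ = (46.8 + 51.8 + 52.3) / 3 = 50.3 s
v_surface = L / t̄ = 47.9 / 50.3 = 0.9523 m/s
v_mean = 0.88 × 0.9523 = 0.8380 m/s
Q = A × v_mean = 22.0 × 0.8380 = 18.44 m³/s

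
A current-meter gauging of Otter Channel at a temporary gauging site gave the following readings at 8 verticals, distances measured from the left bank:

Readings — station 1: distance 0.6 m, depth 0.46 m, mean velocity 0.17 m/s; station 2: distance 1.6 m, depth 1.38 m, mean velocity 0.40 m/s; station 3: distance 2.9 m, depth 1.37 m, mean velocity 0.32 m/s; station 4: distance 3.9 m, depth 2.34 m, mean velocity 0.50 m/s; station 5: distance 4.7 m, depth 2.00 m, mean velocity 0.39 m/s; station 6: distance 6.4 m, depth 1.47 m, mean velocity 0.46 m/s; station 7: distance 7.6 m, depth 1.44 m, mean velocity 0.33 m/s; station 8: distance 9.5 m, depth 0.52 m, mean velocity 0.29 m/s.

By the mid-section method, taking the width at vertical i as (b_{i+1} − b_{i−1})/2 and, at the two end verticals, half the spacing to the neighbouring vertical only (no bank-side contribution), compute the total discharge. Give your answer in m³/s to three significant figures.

5.07 m³/s

w_1 = (1.6 − 0.6)/2 = 0.5 m; q_1 = 0.17 × 0.46 × 0.5 = 0.03910 m³/s
w_2 = (2.9 − 0.6)/2 = 1.15 m; q_2 = 0.40 × 1.38 × 1.15 = 0.6348 m³/s
w_3 = (3.9 − 1.6)/2 = 1.15 m; q_3 = 0.32 × 1.37 × 1.15 = 0.5042 m³/s
w_4 = (4.7 − 2.9)/2 = 0.9 m; q_4 = 0.50 × 2.34 × 0.9 = 1.053 m³/s
w_5 = (6.4 − 3.9)/2 = 1.25 m; q_5 = 0.39 × 2.00 × 1.25 = 0.9750 m³/s
w_6 = (7.6 − 4.7)/2 = 1.45 m; q_6 = 0.46 × 1.47 × 1.45 = 0.9805 m³/s
w_7 = (9.5 − 6.4)/2 = 1.55 m; q_7 = 0.33 × 1.44 × 1.55 = 0.7366 m³/s
w_8 = (9.5 − 7.6)/2 = 0.95 m; q_8 = 0.29 × 0.52 × 0.95 = 0.1433 m³/s
Q = Σ qᵢ = 5.066 m³/s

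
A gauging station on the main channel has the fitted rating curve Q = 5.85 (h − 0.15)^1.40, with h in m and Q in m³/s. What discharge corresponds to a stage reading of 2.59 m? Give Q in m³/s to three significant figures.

20.4 m³/s

Q = 5.85 × (2.59 − 0.15)^1.40 = 5.85 × 2.44^1.40 = 20.39 m³/s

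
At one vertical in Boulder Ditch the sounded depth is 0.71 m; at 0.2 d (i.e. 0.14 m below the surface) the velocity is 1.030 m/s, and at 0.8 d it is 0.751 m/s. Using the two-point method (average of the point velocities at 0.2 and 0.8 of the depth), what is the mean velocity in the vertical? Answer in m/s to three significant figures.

v̄ = (1.030 + 0.751) / 2 = 0.8905 m/s

0.891 m/s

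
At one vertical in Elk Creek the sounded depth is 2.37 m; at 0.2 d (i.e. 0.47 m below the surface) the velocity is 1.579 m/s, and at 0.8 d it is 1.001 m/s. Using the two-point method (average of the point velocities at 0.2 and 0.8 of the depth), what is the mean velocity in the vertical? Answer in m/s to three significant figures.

v̄ = (1.579 + 1.001) / 2 = 1.290 m/s

1.29 m/s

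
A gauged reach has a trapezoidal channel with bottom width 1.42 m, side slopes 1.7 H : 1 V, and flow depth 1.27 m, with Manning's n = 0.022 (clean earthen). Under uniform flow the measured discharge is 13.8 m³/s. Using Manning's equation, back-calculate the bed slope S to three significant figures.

A = (b + z·y)·y = (1.42 + 1.7×1.27)×1.27 = 4.545 m²
P = b + 2y√(1+z²) = 1.42 + 2×1.27×√(1+1.7²) = 6.430 m
R = A/P = 4.545/6.430 = 0.7069 m
S = (Q·n / (1·A·R^(2/3)))² = (13.8×0.022 / (1×4.545×0.7936))² = 0.007084

0.00708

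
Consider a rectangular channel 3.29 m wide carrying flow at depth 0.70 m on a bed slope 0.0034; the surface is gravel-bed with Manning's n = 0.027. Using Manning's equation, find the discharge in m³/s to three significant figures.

3.10 m³/s

A = b·y = 3.29 × 0.70 = 2.303 m²
P = b + 2y = 3.29 + 2×0.70 = 4.690 m
R = A/P = 2.303/4.690 = 0.4910 m
Q = (1/n)·A·R^(2/3)·S^(1/2) = (1/0.027) × 2.303 × 0.4910^(2/3) × 0.0034^(1/2) = 3.096 m³/s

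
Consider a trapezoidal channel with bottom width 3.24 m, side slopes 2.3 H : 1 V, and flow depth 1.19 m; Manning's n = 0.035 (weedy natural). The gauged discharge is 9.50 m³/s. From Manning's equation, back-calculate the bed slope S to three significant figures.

0.00308

A = (b + z·y)·y = (3.24 + 2.3×1.19)×1.19 = 7.113 m²
P = b + 2y√(1+z²) = 3.24 + 2×1.19×√(1+2.3²) = 9.209 m
R = A/P = 7.113/9.209 = 0.7724 m
S = (Q·n / (1·A·R^(2/3)))² = (9.50×0.035 / (1×7.113×0.8418))² = 0.003084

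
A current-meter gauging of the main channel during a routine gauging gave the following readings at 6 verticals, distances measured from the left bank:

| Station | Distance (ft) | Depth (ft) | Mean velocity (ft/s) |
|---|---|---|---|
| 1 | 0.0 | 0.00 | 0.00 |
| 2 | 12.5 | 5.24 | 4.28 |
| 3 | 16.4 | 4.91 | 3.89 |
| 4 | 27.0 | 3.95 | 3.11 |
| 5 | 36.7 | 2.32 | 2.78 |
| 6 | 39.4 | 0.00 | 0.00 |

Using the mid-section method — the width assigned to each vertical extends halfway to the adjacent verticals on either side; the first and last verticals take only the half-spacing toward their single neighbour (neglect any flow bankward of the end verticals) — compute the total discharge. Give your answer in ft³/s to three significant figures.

w_2 = (16.4 − 0.0)/2 = 8.2 ft; q_2 = 4.28 × 5.24 × 8.2 = 183.9 ft³/s
w_3 = (27.0 − 12.5)/2 = 7.25 ft; q_3 = 3.89 × 4.91 × 7.25 = 138.5 ft³/s
w_4 = (36.7 − 16.4)/2 = 10.15 ft; q_4 = 3.11 × 3.95 × 10.15 = 124.7 ft³/s
w_5 = (39.4 − 27.0)/2 = 6.2 ft; q_5 = 2.78 × 2.32 × 6.2 = 39.99 ft³/s
Stations 1, 6 contribute zero (depth or velocity is 0).
Q = Σ qᵢ = 487.1 ft³/s

487 ft³/s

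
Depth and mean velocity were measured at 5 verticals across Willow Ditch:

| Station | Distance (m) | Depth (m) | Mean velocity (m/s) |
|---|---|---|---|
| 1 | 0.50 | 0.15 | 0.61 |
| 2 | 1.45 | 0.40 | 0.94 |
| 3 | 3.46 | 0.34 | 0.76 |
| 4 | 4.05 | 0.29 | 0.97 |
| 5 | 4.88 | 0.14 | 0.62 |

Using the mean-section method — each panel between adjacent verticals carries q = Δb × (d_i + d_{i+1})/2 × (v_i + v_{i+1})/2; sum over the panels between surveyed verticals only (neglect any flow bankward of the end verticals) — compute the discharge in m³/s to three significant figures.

1.14 m³/s

Panel 1-2: Δb = 0.95 m, d̄ = (0.15+0.40)/2 = 0.275, v̄ = (0.61+0.94)/2 = 0.775 → q = 0.95×0.275×0.775 = 0.2025 m³/s
Panel 2-3: Δb = 2.01 m, d̄ = (0.40+0.34)/2 = 0.37, v̄ = (0.94+0.76)/2 = 0.85 → q = 2.01×0.37×0.85 = 0.6321 m³/s
Panel 3-4: Δb = 0.59 m, d̄ = (0.34+0.29)/2 = 0.315, v̄ = (0.76+0.97)/2 = 0.865 → q = 0.59×0.315×0.865 = 0.1608 m³/s
Panel 4-5: Δb = 0.83 m, d̄ = (0.29+0.14)/2 = 0.215, v̄ = (0.97+0.62)/2 = 0.795 → q = 0.83×0.215×0.795 = 0.1419 m³/s
Q = Σ q = 1.137 m³/s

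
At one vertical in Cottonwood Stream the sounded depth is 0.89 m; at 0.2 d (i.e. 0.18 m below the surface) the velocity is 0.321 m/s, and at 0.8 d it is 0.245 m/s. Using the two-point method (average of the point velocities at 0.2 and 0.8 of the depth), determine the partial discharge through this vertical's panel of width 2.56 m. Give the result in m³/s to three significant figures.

0.645 m³/s

v̄ = (0.321 + 0.245) / 2 = 0.2830 m/s
q = v̄ × d × w = 0.2830 × 0.89 × 2.56 = 0.6448 m³/s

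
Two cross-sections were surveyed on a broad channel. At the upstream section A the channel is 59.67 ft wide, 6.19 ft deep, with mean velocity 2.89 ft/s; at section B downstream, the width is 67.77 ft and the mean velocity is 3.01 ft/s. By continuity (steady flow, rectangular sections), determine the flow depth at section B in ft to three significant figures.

Q = A₁V₁ = (59.67×6.19) × 2.89 = 1067 ft³/s
d₂ = Q/(b₂ V₂) = 1067/(67.77×3.01) = 5.233 ft

5.23 ft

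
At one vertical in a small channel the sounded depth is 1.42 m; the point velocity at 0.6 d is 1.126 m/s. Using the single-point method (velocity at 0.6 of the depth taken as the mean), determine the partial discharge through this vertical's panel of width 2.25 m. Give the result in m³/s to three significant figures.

3.60 m³/s

v̄ = v₀.₆ = 1.126 m/s
q = v̄ × d × w = 1.126 × 1.42 × 2.25 = 3.598 m³/s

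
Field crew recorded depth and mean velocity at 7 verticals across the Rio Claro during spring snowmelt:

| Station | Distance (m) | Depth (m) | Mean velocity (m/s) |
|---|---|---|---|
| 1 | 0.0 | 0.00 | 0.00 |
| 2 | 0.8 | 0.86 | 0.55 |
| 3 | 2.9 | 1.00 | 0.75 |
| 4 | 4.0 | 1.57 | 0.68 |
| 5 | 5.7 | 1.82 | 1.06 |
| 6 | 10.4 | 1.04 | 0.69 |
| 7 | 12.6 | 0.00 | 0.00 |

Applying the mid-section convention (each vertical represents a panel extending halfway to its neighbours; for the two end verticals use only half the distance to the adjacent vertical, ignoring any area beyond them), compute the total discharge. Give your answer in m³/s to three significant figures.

w_2 = (2.9 − 0.0)/2 = 1.45 m; q_2 = 0.55 × 0.86 × 1.45 = 0.6859 m³/s
w_3 = (4.0 − 0.8)/2 = 1.6 m; q_3 = 0.75 × 1.00 × 1.6 = 1.200 m³/s
w_4 = (5.7 − 2.9)/2 = 1.4 m; q_4 = 0.68 × 1.57 × 1.4 = 1.495 m³/s
w_5 = (10.4 − 4.0)/2 = 3.2 m; q_5 = 1.06 × 1.82 × 3.2 = 6.173 m³/s
w_6 = (12.6 − 5.7)/2 = 3.45 m; q_6 = 0.69 × 1.04 × 3.45 = 2.476 m³/s
Stations 1, 7 contribute zero (depth or velocity is 0).
Q = Σ qᵢ = 12.03 m³/s

12.0 m³/s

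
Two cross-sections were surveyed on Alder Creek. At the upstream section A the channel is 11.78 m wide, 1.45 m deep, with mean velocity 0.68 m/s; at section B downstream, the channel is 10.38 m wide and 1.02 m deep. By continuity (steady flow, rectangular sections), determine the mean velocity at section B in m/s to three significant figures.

Q = A₁V₁ = (11.78×1.45) × 0.68 = 11.62 m³/s
A₂ = 10.38 × 1.02 = 10.59 m²
V₂ = Q/A₂ = 11.62/10.59 = 1.097 m/s

1.10 m/s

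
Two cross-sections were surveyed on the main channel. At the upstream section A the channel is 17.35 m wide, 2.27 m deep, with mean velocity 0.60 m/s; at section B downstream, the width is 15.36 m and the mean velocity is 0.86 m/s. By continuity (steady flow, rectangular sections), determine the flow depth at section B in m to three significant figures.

1.79 m

Q = A₁V₁ = (17.35×2.27) × 0.60 = 23.63 m³/s
d₂ = Q/(b₂ V₂) = 23.63/(15.36×0.86) = 1.789 m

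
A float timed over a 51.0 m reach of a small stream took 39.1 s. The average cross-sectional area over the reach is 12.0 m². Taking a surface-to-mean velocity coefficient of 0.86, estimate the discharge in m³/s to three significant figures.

v_surface = L / t̄ = 51.0 / 39.1 = 1.304 m/s
v_mean = 0.86 × 1.304 = 1.122 m/s
Q = A × v_mean = 12.0 × 1.122 = 13.46 m³/s

13.5 m³/s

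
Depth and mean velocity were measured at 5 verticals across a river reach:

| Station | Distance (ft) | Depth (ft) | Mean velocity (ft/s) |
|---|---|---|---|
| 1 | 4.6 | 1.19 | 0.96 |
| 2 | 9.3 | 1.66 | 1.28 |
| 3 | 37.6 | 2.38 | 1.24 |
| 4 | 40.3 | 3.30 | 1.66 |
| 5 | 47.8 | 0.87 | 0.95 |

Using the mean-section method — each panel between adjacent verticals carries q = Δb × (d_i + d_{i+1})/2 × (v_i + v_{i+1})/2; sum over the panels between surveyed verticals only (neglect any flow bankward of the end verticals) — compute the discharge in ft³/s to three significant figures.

111 ft³/s

Panel 1-2: Δb = 4.7 ft, d̄ = (1.19+1.66)/2 = 1.425, v̄ = (0.96+1.28)/2 = 1.12 → q = 4.7×1.425×1.12 = 7.501 ft³/s
Panel 2-3: Δb = 28.3 ft, d̄ = (1.66+2.38)/2 = 2.02, v̄ = (1.28+1.24)/2 = 1.26 → q = 28.3×2.02×1.26 = 72.03 ft³/s
Panel 3-4: Δb = 2.7 ft, d̄ = (2.38+3.30)/2 = 2.84, v̄ = (1.24+1.66)/2 = 1.45 → q = 2.7×2.84×1.45 = 11.12 ft³/s
Panel 4-5: Δb = 7.5 ft, d̄ = (3.30+0.87)/2 = 2.085, v̄ = (1.66+0.95)/2 = 1.305 → q = 7.5×2.085×1.305 = 20.41 ft³/s
Q = Σ q = 111.1 ft³/s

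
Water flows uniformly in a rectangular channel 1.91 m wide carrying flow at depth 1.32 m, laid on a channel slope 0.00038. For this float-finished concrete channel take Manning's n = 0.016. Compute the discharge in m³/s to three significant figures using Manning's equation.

2.07 m³/s

A = b·y = 1.91 × 1.32 = 2.521 m²
P = b + 2y = 1.91 + 2×1.32 = 4.550 m
R = A/P = 2.521/4.550 = 0.5541 m
Q = (1/n)·A·R^(2/3)·S^(1/2) = (1/0.016) × 2.521 × 0.5541^(2/3) × 0.00038^(1/2) = 2.072 m³/s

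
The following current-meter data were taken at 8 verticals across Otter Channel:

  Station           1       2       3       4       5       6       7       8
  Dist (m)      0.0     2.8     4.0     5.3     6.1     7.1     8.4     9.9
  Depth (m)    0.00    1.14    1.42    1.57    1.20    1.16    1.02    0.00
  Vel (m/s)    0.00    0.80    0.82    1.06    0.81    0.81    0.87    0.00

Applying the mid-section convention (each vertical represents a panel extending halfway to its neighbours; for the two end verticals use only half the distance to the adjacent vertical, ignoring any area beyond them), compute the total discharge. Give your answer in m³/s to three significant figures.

8.22 m³/s

w_2 = (4.0 − 0.0)/2 = 2 m; q_2 = 0.80 × 1.14 × 2 = 1.824 m³/s
w_3 = (5.3 − 2.8)/2 = 1.25 m; q_3 = 0.82 × 1.42 × 1.25 = 1.456 m³/s
w_4 = (6.1 − 4.0)/2 = 1.05 m; q_4 = 1.06 × 1.57 × 1.05 = 1.747 m³/s
w_5 = (7.1 − 5.3)/2 = 0.9 m; q_5 = 0.81 × 1.20 × 0.9 = 0.8748 m³/s
w_6 = (8.4 − 6.1)/2 = 1.15 m; q_6 = 0.81 × 1.16 × 1.15 = 1.081 m³/s
w_7 = (9.9 − 7.1)/2 = 1.4 m; q_7 = 0.87 × 1.02 × 1.4 = 1.242 m³/s
Stations 1, 8 contribute zero (depth or velocity is 0).
Q = Σ qᵢ = 8.225 m³/s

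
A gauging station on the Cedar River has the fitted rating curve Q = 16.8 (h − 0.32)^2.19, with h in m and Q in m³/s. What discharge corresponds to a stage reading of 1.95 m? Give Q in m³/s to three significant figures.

49.0 m³/s

Q = 16.8 × (1.95 − 0.32)^2.19 = 16.8 × 1.63^2.19 = 48.98 m³/s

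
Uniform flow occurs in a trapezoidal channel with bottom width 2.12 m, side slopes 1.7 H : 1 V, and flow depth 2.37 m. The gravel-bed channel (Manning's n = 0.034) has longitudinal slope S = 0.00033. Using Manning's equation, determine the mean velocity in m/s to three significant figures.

0.627 m/s

A = (b + z·y)·y = (2.12 + 1.7×2.37)×2.37 = 14.57 m²
P = b + 2y√(1+z²) = 2.12 + 2×2.37×√(1+1.7²) = 11.47 m
R = A/P = 14.57/11.47 = 1.271 m
Q = (1/n)·A·R^(2/3)·S^(1/2) = (1/0.034) × 14.57 × 1.271^(2/3) × 0.00033^(1/2) = 9.135 m³/s
V = Q/A = 9.135/14.57 = 0.6268 m/s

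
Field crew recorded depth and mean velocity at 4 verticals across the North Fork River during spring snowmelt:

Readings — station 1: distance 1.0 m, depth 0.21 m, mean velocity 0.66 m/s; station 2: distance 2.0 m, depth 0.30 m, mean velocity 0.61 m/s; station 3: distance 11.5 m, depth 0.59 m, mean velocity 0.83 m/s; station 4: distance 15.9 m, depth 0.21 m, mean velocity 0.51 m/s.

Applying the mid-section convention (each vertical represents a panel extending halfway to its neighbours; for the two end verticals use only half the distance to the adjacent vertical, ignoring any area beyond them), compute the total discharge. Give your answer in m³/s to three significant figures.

w_1 = (2.0 − 1.0)/2 = 0.5 m; q_1 = 0.66 × 0.21 × 0.5 = 0.06930 m³/s
w_2 = (11.5 − 1.0)/2 = 5.25 m; q_2 = 0.61 × 0.30 × 5.25 = 0.9608 m³/s
w_3 = (15.9 − 2.0)/2 = 6.95 m; q_3 = 0.83 × 0.59 × 6.95 = 3.403 m³/s
w_4 = (15.9 − 11.5)/2 = 2.2 m; q_4 = 0.51 × 0.21 × 2.2 = 0.2356 m³/s
Q = Σ qᵢ = 4.669 m³/s

4.67 m³/s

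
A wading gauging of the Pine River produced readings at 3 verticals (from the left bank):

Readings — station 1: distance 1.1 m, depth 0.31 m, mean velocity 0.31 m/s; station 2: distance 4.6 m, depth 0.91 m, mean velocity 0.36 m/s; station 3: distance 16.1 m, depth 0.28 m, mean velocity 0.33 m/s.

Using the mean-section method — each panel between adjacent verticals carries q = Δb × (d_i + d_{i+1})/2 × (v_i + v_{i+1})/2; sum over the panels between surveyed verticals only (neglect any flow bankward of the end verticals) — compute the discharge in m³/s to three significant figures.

Panel 1-2: Δb = 3.5 m, d̄ = (0.31+0.91)/2 = 0.61, v̄ = (0.31+0.36)/2 = 0.335 → q = 3.5×0.61×0.335 = 0.7152 m³/s
Panel 2-3: Δb = 11.5 m, d̄ = (0.91+0.28)/2 = 0.595, v̄ = (0.36+0.33)/2 = 0.345 → q = 11.5×0.595×0.345 = 2.361 m³/s
Q = Σ q = 3.076 m³/s

3.08 m³/s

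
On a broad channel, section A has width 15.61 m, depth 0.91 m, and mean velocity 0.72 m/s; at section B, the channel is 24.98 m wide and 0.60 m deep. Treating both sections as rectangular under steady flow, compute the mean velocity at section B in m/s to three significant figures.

Q = A₁V₁ = (15.61×0.91) × 0.72 = 10.23 m³/s
A₂ = 24.98 × 0.60 = 14.99 m²
V₂ = Q/A₂ = 10.23/14.99 = 0.6824 m/s

0.682 m/s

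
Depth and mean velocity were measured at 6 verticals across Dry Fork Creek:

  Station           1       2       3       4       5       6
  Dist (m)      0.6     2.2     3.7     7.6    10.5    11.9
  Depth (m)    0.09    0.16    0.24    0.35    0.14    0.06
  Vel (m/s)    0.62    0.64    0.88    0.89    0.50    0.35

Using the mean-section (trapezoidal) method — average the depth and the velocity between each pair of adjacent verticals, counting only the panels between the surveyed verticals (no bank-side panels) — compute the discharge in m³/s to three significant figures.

Panel 1-2: Δb = 1.6 m, d̄ = (0.09+0.16)/2 = 0.125, v̄ = (0.62+0.64)/2 = 0.63 → q = 1.6×0.125×0.63 = 0.1260 m³/s
Panel 2-3: Δb = 1.5 m, d̄ = (0.16+0.24)/2 = 0.2, v̄ = (0.64+0.88)/2 = 0.76 → q = 1.5×0.2×0.76 = 0.2280 m³/s
Panel 3-4: Δb = 3.9 m, d̄ = (0.24+0.35)/2 = 0.295, v̄ = (0.88+0.89)/2 = 0.885 → q = 3.9×0.295×0.885 = 1.018 m³/s
Panel 4-5: Δb = 2.9 m, d̄ = (0.35+0.14)/2 = 0.245, v̄ = (0.89+0.50)/2 = 0.695 → q = 2.9×0.245×0.695 = 0.4938 m³/s
Panel 5-6: Δb = 1.4 m, d̄ = (0.14+0.06)/2 = 0.1, v̄ = (0.50+0.35)/2 = 0.425 → q = 1.4×0.1×0.425 = 0.05950 m³/s
Q = Σ q = 1.925 m³/s

1.93 m³/s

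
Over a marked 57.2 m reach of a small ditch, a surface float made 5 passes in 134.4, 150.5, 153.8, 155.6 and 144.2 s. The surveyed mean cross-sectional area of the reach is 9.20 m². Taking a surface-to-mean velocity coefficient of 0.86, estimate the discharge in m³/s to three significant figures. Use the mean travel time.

3.06 m³/s

t̄ = (134.4 + 150.5 + 153.8 + 155.6 + 144.2) / 5 = 147.7 s
v_surface = L / t̄ = 57.2 / 147.7 = 0.3873 m/s
v_mean = 0.86 × 0.3873 = 0.3331 m/s
Q = A × v_mean = 9.20 × 0.3331 = 3.064 m³/s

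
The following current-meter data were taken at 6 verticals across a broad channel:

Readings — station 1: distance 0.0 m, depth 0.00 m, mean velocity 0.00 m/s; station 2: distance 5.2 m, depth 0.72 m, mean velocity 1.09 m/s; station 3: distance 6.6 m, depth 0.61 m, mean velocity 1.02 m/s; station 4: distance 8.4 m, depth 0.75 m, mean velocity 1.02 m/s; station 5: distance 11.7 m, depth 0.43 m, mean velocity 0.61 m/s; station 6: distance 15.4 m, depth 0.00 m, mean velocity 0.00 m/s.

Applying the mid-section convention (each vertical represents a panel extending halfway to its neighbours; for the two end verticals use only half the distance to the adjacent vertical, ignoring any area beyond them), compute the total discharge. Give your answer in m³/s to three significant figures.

w_2 = (6.6 − 0.0)/2 = 3.3 m; q_2 = 1.09 × 0.72 × 3.3 = 2.590 m³/s
w_3 = (8.4 − 5.2)/2 = 1.6 m; q_3 = 1.02 × 0.61 × 1.6 = 0.9955 m³/s
w_4 = (11.7 − 6.6)/2 = 2.55 m; q_4 = 1.02 × 0.75 × 2.55 = 1.951 m³/s
w_5 = (15.4 − 8.4)/2 = 3.5 m; q_5 = 0.61 × 0.43 × 3.5 = 0.9181 m³/s
Stations 1, 6 contribute zero (depth or velocity is 0).
Q = Σ qᵢ = 6.454 m³/s

6.45 m³/s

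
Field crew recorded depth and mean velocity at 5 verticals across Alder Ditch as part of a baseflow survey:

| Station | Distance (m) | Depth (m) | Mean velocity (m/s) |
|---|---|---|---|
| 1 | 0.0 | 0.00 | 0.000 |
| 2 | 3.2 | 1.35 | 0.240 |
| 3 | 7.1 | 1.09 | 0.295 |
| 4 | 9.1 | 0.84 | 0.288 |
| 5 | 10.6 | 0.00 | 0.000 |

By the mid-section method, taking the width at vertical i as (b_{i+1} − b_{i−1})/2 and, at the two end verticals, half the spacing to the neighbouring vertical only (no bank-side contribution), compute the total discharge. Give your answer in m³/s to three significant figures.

2.52 m³/s

w_2 = (7.1 − 0.0)/2 = 3.55 m; q_2 = 0.240 × 1.35 × 3.55 = 1.150 m³/s
w_3 = (9.1 − 3.2)/2 = 2.95 m; q_3 = 0.295 × 1.09 × 2.95 = 0.9486 m³/s
w_4 = (10.6 − 7.1)/2 = 1.75 m; q_4 = 0.288 × 0.84 × 1.75 = 0.4234 m³/s
Stations 1, 5 contribute zero (depth or velocity is 0).
Q = Σ qᵢ = 2.522 m³/s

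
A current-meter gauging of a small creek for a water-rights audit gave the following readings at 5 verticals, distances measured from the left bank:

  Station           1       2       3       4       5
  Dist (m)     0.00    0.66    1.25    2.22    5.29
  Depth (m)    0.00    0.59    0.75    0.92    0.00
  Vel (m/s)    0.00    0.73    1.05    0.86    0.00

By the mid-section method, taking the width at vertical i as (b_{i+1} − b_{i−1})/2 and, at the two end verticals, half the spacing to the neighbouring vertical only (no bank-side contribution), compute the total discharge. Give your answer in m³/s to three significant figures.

2.48 m³/s

w_2 = (1.25 − 0.00)/2 = 0.625 m; q_2 = 0.73 × 0.59 × 0.625 = 0.2692 m³/s
w_3 = (2.22 − 0.66)/2 = 0.78 m; q_3 = 1.05 × 0.75 × 0.78 = 0.6143 m³/s
w_4 = (5.29 − 1.25)/2 = 2.02 m; q_4 = 0.86 × 0.92 × 2.02 = 1.598 m³/s
Stations 1, 5 contribute zero (depth or velocity is 0).
Q = Σ qᵢ = 2.482 m³/s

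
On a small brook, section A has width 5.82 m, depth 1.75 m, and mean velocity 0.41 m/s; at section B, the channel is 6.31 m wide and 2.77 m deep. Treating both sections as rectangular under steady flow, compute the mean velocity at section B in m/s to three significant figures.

Q = A₁V₁ = (5.82×1.75) × 0.41 = 4.176 m³/s
A₂ = 6.31 × 2.77 = 17.48 m²
V₂ = Q/A₂ = 4.176/17.48 = 0.2389 m/s

0.239 m/s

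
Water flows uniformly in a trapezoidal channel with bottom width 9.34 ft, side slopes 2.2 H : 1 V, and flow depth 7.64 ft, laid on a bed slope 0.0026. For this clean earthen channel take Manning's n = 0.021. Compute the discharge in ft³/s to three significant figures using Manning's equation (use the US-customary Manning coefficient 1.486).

1910 ft³/s

A = (b + z·y)·y = (9.34 + 2.2×7.64)×7.64 = 199.8 ft²
P = b + 2y√(1+z²) = 9.34 + 2×7.64×√(1+2.2²) = 46.27 ft
R = A/P = 199.8/46.27 = 4.318 ft
Q = (1.486/n)·A·R^(2/3)·S^(1/2) = (1.486/0.021) × 199.8 × 4.318^(2/3) × 0.0026^(1/2) = 1911 ft³/s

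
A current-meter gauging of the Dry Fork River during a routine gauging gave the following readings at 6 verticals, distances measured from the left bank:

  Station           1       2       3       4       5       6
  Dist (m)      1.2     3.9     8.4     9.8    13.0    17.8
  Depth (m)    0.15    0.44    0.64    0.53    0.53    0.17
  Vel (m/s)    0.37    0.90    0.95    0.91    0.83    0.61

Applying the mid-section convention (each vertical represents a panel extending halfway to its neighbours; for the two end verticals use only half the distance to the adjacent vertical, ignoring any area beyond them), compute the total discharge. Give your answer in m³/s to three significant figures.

w_1 = (3.9 − 1.2)/2 = 1.35 m; q_1 = 0.37 × 0.15 × 1.35 = 0.07493 m³/s
w_2 = (8.4 − 1.2)/2 = 3.6 m; q_2 = 0.90 × 0.44 × 3.6 = 1.426 m³/s
w_3 = (9.8 − 3.9)/2 = 2.95 m; q_3 = 0.95 × 0.64 × 2.95 = 1.794 m³/s
w_4 = (13.0 − 8.4)/2 = 2.3 m; q_4 = 0.91 × 0.53 × 2.3 = 1.109 m³/s
w_5 = (17.8 − 9.8)/2 = 4 m; q_5 = 0.83 × 0.53 × 4 = 1.760 m³/s
w_6 = (17.8 − 13.0)/2 = 2.4 m; q_6 = 0.61 × 0.17 × 2.4 = 0.2489 m³/s
Q = Σ qᵢ = 6.412 m³/s

6.41 m³/s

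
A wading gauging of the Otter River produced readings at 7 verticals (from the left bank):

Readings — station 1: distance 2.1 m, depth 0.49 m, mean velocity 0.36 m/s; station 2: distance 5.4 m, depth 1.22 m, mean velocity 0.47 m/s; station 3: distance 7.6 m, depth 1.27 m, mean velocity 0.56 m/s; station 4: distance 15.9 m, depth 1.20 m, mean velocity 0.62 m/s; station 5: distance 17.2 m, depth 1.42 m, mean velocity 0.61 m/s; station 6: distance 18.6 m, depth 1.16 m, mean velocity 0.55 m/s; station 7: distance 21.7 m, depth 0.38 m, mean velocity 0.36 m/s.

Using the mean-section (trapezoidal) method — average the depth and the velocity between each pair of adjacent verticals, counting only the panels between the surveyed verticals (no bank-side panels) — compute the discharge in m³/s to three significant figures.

Panel 1-2: Δb = 3.3 m, d̄ = (0.49+1.22)/2 = 0.855, v̄ = (0.36+0.47)/2 = 0.415 → q = 3.3×0.855×0.415 = 1.171 m³/s
Panel 2-3: Δb = 2.2 m, d̄ = (1.22+1.27)/2 = 1.245, v̄ = (0.47+0.56)/2 = 0.515 → q = 2.2×1.245×0.515 = 1.411 m³/s
Panel 3-4: Δb = 8.3 m, d̄ = (1.27+1.20)/2 = 1.235, v̄ = (0.56+0.62)/2 = 0.59 → q = 8.3×1.235×0.59 = 6.048 m³/s
Panel 4-5: Δb = 1.3 m, d̄ = (1.20+1.42)/2 = 1.31, v̄ = (0.62+0.61)/2 = 0.615 → q = 1.3×1.31×0.615 = 1.047 m³/s
Panel 5-6: Δb = 1.4 m, d̄ = (1.42+1.16)/2 = 1.29, v̄ = (0.61+0.55)/2 = 0.58 → q = 1.4×1.29×0.58 = 1.047 m³/s
Panel 6-7: Δb = 3.1 m, d̄ = (1.16+0.38)/2 = 0.77, v̄ = (0.55+0.36)/2 = 0.455 → q = 3.1×0.77×0.455 = 1.086 m³/s
Q = Σ q = 11.81 m³/s

11.8 m³/s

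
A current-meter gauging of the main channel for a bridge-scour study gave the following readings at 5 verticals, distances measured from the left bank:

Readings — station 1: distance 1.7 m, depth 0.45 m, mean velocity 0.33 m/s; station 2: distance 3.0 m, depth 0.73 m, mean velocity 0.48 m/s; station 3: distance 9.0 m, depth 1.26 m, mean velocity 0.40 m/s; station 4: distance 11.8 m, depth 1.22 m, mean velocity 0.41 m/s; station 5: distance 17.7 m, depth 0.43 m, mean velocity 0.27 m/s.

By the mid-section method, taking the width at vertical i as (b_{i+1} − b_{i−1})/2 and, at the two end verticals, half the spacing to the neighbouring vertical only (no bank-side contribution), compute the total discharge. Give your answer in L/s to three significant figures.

w_1 = (3.0 − 1.7)/2 = 0.65 m; q_1 = 0.33 × 0.45 × 0.65 = 0.09653 m³/s
w_2 = (9.0 − 1.7)/2 = 3.65 m; q_2 = 0.48 × 0.73 × 3.65 = 1.279 m³/s
w_3 = (11.8 − 3.0)/2 = 4.4 m; q_3 = 0.40 × 1.26 × 4.4 = 2.218 m³/s
w_4 = (17.7 − 9.0)/2 = 4.35 m; q_4 = 0.41 × 1.22 × 4.35 = 2.176 m³/s
w_5 = (17.7 − 11.8)/2 = 2.95 m; q_5 = 0.27 × 0.43 × 2.95 = 0.3425 m³/s
Q = Σ qᵢ = 6.111 m³/s
= 6.111 × 1000 = 6111 L/s

6110 L/s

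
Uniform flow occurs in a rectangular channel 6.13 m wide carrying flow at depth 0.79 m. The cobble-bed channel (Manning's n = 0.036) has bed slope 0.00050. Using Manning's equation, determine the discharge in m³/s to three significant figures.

A = b·y = 6.13 × 0.79 = 4.843 m²
P = b + 2y = 6.13 + 2×0.79 = 7.710 m
R = A/P = 4.843/7.710 = 0.6281 m
Q = (1/n)·A·R^(2/3)·S^(1/2) = (1/0.036) × 4.843 × 0.6281^(2/3) × 0.00050^(1/2) = 2.206 m³/s

2.21 m³/s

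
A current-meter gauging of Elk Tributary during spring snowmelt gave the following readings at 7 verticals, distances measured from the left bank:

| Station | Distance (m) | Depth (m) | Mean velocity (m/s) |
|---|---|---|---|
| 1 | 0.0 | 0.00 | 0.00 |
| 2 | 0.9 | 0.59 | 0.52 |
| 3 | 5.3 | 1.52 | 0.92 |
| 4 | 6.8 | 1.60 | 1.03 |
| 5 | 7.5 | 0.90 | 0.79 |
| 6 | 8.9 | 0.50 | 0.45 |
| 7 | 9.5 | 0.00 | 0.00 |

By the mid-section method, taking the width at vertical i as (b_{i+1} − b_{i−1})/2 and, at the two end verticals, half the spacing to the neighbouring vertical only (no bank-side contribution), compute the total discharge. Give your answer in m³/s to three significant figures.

w_2 = (5.3 − 0.0)/2 = 2.65 m; q_2 = 0.52 × 0.59 × 2.65 = 0.8130 m³/s
w_3 = (6.8 − 0.9)/2 = 2.95 m; q_3 = 0.92 × 1.52 × 2.95 = 4.125 m³/s
w_4 = (7.5 − 5.3)/2 = 1.1 m; q_4 = 1.03 × 1.60 × 1.1 = 1.813 m³/s
w_5 = (8.9 − 6.8)/2 = 1.05 m; q_5 = 0.79 × 0.90 × 1.05 = 0.7466 m³/s
w_6 = (9.5 − 7.5)/2 = 1 m; q_6 = 0.45 × 0.50 × 1 = 0.2250 m³/s
Stations 1, 7 contribute zero (depth or velocity is 0).
Q = Σ qᵢ = 7.723 m³/s

7.72 m³/s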